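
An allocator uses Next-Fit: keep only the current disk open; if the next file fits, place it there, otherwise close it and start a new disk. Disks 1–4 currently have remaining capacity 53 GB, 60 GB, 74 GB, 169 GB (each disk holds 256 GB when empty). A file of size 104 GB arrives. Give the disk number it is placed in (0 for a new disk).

4

Next-Fit only looks at disk 4, which has 169 GB free.
104 GB fits there.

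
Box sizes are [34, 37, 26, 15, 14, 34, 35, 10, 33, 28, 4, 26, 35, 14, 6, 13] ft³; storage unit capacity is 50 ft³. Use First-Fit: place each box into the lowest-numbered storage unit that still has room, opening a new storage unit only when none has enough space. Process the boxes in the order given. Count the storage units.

9 storage units

storage unit 1: place 34 ft³, 16 ft³ left
storage unit 2: place 37 ft³, 13 ft³ left
storage unit 3: place 26 ft³, 24 ft³ left
storage unit 1: place 15 ft³, 1 ft³ left
storage unit 3: place 14 ft³, 10 ft³ left
storage unit 4: place 34 ft³, 16 ft³ left
storage unit 5: place 35 ft³, 15 ft³ left
storage unit 2: place 10 ft³, 3 ft³ left
storage unit 6: place 33 ft³, 17 ft³ left
storage unit 7: place 28 ft³, 22 ft³ left
storage unit 3: place 4 ft³, 6 ft³ left
storage unit 8: place 26 ft³, 24 ft³ left
storage unit 9: place 35 ft³, 15 ft³ left
storage unit 4: place 14 ft³, 2 ft³ left
storage unit 3: place 6 ft³, 0 ft³ left
storage unit 5: place 13 ft³, 2 ft³ left
Final storage units: [34,15] [37,10] [26,14,4,6] [34,14] [35,13] [33] [28] [26] [35].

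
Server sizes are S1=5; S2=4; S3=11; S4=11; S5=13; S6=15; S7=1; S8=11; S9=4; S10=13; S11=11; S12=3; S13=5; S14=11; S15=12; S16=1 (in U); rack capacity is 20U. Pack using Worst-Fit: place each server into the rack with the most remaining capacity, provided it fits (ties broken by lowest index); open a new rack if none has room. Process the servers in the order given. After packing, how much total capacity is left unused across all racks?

49

S1 (5U) → rack 1 (remaining 15U)
S2 (4U) → rack 1 (remaining 11U)
S3 (11U) → rack 1 (remaining 0U)
S4 (11U) → rack 2 (remaining 9U)
S5 (13U) → rack 3 (remaining 7U)
S6 (15U) → rack 4 (remaining 5U)
S7 (1U) → rack 2 (remaining 8U)
S8 (11U) → rack 5 (remaining 9U)
S9 (4U) → rack 5 (remaining 5U)
S10 (13U) → rack 6 (remaining 7U)
S11 (11U) → rack 7 (remaining 9U)
S12 (3U) → rack 7 (remaining 6U)
S13 (5U) → rack 2 (remaining 3U)
S14 (11U) → rack 8 (remaining 9U)
S15 (12U) → rack 9 (remaining 8U)
S16 (1U) → rack 8 (remaining 8U)
9 racks × 20U = 180U; used 131U; unused 49U.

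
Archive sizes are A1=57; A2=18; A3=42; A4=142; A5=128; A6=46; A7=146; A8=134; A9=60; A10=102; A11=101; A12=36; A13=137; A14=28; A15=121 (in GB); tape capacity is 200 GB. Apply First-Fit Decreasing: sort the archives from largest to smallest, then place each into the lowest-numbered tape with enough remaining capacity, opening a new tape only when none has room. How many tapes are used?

8

Sorted descending: 146, 142, 137, 134, 128, 121, 102, 101, 60, 57, 46, 42, 36, 28, 18.
146 GB → tape 1 (remaining 54 GB)
142 GB → tape 2 (remaining 58 GB)
137 GB → tape 3 (remaining 63 GB)
134 GB → tape 4 (remaining 66 GB)
128 GB → tape 5 (remaining 72 GB)
121 GB → tape 6 (remaining 79 GB)
102 GB → tape 7 (remaining 98 GB)
101 GB → tape 8 (remaining 99 GB)
60 GB → tape 3 (remaining 3 GB)
57 GB → tape 2 (remaining 1 GB)
46 GB → tape 1 (remaining 8 GB)
42 GB → tape 4 (remaining 24 GB)
36 GB → tape 5 (remaining 36 GB)
28 GB → tape 5 (remaining 8 GB)
18 GB → tape 4 (remaining 6 GB)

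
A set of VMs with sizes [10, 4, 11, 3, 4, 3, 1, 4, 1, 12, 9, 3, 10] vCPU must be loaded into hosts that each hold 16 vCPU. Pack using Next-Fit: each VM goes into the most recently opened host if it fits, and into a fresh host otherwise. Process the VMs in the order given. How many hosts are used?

10 vCPU → host 1 (remaining 6 vCPU)
4 vCPU → host 1 (remaining 2 vCPU)
11 vCPU → host 2 (remaining 5 vCPU)
3 vCPU → host 2 (remaining 2 vCPU)
4 vCPU → host 3 (remaining 12 vCPU)
3 vCPU → host 3 (remaining 9 vCPU)
1 vCPU → host 3 (remaining 8 vCPU)
4 vCPU → host 3 (remaining 4 vCPU)
1 vCPU → host 3 (remaining 3 vCPU)
12 vCPU → host 4 (remaining 4 vCPU)
9 vCPU → host 5 (remaining 7 vCPU)
3 vCPU → host 5 (remaining 4 vCPU)
10 vCPU → host 6 (remaining 6 vCPU)

6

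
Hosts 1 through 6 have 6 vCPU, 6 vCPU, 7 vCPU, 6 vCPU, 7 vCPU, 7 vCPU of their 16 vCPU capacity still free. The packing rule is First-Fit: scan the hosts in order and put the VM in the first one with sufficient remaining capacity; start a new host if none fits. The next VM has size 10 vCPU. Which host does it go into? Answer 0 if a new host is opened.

No host has ≥ 10 vCPU free, so a new host is opened.

0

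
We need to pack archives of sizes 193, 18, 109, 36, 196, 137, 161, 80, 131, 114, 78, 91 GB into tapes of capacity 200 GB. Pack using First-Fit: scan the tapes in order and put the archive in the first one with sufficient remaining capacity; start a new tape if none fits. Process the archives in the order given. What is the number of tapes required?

tape 1: place 193 GB, 7 GB left
tape 2: place 18 GB, 182 GB left
tape 2: place 109 GB, 73 GB left
tape 2: place 36 GB, 37 GB left
tape 3: place 196 GB, 4 GB left
tape 4: place 137 GB, 63 GB left
tape 5: place 161 GB, 39 GB left
tape 6: place 80 GB, 120 GB left
tape 7: place 131 GB, 69 GB left
tape 6: place 114 GB, 6 GB left
tape 8: place 78 GB, 122 GB left
tape 8: place 91 GB, 31 GB left

8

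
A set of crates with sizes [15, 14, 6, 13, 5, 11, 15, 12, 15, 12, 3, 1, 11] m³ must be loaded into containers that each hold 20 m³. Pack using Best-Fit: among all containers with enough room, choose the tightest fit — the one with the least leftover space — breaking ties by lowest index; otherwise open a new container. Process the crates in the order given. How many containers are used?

9

container 1: place 15 m³, 5 m³ left
container 2: place 14 m³, 6 m³ left
container 2: place 6 m³, 0 m³ left
container 3: place 13 m³, 7 m³ left
container 1: place 5 m³, 0 m³ left
container 4: place 11 m³, 9 m³ left
container 5: place 15 m³, 5 m³ left
container 6: place 12 m³, 8 m³ left
container 7: place 15 m³, 5 m³ left
container 8: place 12 m³, 8 m³ left
container 5: place 3 m³, 2 m³ left
container 5: place 1 m³, 1 m³ left
container 9: place 11 m³, 9 m³ left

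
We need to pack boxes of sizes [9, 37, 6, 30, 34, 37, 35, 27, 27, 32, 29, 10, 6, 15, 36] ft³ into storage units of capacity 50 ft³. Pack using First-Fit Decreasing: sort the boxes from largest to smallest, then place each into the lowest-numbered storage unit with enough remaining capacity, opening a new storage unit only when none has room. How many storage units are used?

10

Sorted descending: 37, 37, 36, 35, 34, 32, 30, 29, 27, 27, 15, 10, 9, 6, 6.
storage unit 1: place 37 ft³, 13 ft³ left
storage unit 2: place 37 ft³, 13 ft³ left
storage unit 3: place 36 ft³, 14 ft³ left
storage unit 4: place 35 ft³, 15 ft³ left
storage unit 5: place 34 ft³, 16 ft³ left
storage unit 6: place 32 ft³, 18 ft³ left
storage unit 7: place 30 ft³, 20 ft³ left
storage unit 8: place 29 ft³, 21 ft³ left
storage unit 9: place 27 ft³, 23 ft³ left
storage unit 10: place 27 ft³, 23 ft³ left
storage unit 4: place 15 ft³, 0 ft³ left
storage unit 1: place 10 ft³, 3 ft³ left
storage unit 2: place 9 ft³, 4 ft³ left
storage unit 3: place 6 ft³, 8 ft³ left
storage unit 3: place 6 ft³, 2 ft³ left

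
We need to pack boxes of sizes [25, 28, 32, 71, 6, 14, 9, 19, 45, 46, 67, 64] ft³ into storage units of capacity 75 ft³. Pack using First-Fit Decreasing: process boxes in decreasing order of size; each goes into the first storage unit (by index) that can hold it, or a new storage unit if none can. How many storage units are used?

Sorted descending: 71, 67, 64, 46, 45, 32, 28, 25, 19, 14, 9, 6.
storage unit 1: place 71 ft³, 4 ft³ left
storage unit 2: place 67 ft³, 8 ft³ left
storage unit 3: place 64 ft³, 11 ft³ left
storage unit 4: place 46 ft³, 29 ft³ left
storage unit 5: place 45 ft³, 30 ft³ left
storage unit 6: place 32 ft³, 43 ft³ left
storage unit 4: place 28 ft³, 1 ft³ left
storage unit 5: place 25 ft³, 5 ft³ left
storage unit 6: place 19 ft³, 24 ft³ left
storage unit 6: place 14 ft³, 10 ft³ left
storage unit 3: place 9 ft³, 2 ft³ left
storage unit 2: place 6 ft³, 2 ft³ left

6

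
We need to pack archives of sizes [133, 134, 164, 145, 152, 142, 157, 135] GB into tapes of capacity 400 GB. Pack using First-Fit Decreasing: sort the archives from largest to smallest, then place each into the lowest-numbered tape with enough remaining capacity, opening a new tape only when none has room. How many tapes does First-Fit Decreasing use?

4 tapes

Sorted descending: 164, 157, 152, 145, 142, 135, 134, 133.
164 GB → tape 1 (remaining 236 GB)
157 GB → tape 1 (remaining 79 GB)
152 GB → tape 2 (remaining 248 GB)
145 GB → tape 2 (remaining 103 GB)
142 GB → tape 3 (remaining 258 GB)
135 GB → tape 3 (remaining 123 GB)
134 GB → tape 4 (remaining 266 GB)
133 GB → tape 4 (remaining 133 GB)
Final tapes: [164,157] [152,145] [142,135] [134,133].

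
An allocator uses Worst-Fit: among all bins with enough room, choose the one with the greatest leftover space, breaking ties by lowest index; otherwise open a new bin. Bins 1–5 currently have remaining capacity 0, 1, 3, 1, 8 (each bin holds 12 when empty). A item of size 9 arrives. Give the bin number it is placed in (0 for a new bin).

No bin has ≥ 9 free, so a new bin is opened.

0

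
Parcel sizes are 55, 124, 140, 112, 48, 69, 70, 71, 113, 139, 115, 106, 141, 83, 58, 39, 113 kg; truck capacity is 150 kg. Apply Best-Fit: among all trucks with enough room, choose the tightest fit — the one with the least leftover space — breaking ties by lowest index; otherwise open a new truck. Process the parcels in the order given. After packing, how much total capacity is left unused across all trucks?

truck 1: place 55 kg, 95 kg left
truck 2: place 124 kg, 26 kg left
truck 3: place 140 kg, 10 kg left
truck 4: place 112 kg, 38 kg left
truck 1: place 48 kg, 47 kg left
truck 5: place 69 kg, 81 kg left
truck 5: place 70 kg, 11 kg left
truck 6: place 71 kg, 79 kg left
truck 7: place 113 kg, 37 kg left
truck 8: place 139 kg, 11 kg left
truck 9: place 115 kg, 35 kg left
truck 10: place 106 kg, 44 kg left
truck 11: place 141 kg, 9 kg left
truck 12: place 83 kg, 67 kg left
truck 12: place 58 kg, 9 kg left
truck 10: place 39 kg, 5 kg left
truck 13: place 113 kg, 37 kg left
13 trucks × 150 kg = 1950 kg; used 1596 kg; unused 354 kg.

354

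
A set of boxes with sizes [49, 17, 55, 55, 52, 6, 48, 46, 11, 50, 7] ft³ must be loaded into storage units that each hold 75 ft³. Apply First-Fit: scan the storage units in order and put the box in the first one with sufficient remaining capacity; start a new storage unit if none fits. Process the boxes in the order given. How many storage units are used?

49 ft³ → storage unit 1 (remaining 26 ft³)
17 ft³ → storage unit 1 (remaining 9 ft³)
55 ft³ → storage unit 2 (remaining 20 ft³)
55 ft³ → storage unit 3 (remaining 20 ft³)
52 ft³ → storage unit 4 (remaining 23 ft³)
6 ft³ → storage unit 1 (remaining 3 ft³)
48 ft³ → storage unit 5 (remaining 27 ft³)
46 ft³ → storage unit 6 (remaining 29 ft³)
11 ft³ → storage unit 2 (remaining 9 ft³)
50 ft³ → storage unit 7 (remaining 25 ft³)
7 ft³ → storage unit 2 (remaining 2 ft³)
Final storage units: [49,17,6] [55,11,7] [55] [52] [48] [46] [50].

7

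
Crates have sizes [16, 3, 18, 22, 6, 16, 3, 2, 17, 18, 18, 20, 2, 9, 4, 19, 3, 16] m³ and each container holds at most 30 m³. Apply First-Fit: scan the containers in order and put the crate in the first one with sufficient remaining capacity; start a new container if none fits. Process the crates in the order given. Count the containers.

Put 16 m³ in container 1; 14 m³ remain.
Put 3 m³ in container 1; 11 m³ remain.
Put 18 m³ in container 2; 12 m³ remain.
Put 22 m³ in container 3; 8 m³ remain.
Put 6 m³ in container 1; 5 m³ remain.
Put 16 m³ in container 4; 14 m³ remain.
Put 3 m³ in container 1; 2 m³ remain.
Put 2 m³ in container 1; 0 m³ remain.
Put 17 m³ in container 5; 13 m³ remain.
Put 18 m³ in container 6; 12 m³ remain.
Put 18 m³ in container 7; 12 m³ remain.
Put 20 m³ in container 8; 10 m³ remain.
Put 2 m³ in container 2; 10 m³ remain.
Put 9 m³ in container 2; 1 m³ remain.
Put 4 m³ in container 3; 4 m³ remain.
Put 19 m³ in container 9; 11 m³ remain.
Put 3 m³ in container 3; 1 m³ remain.
Put 16 m³ in container 10; 14 m³ remain.

10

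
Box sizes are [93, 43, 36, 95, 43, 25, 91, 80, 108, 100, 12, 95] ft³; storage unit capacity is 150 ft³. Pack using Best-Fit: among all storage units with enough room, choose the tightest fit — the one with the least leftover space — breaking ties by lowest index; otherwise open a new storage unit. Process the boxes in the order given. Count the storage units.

7

storage unit 1: place 93 ft³, 57 ft³ left
storage unit 1: place 43 ft³, 14 ft³ left
storage unit 2: place 36 ft³, 114 ft³ left
storage unit 2: place 95 ft³, 19 ft³ left
storage unit 3: place 43 ft³, 107 ft³ left
storage unit 3: place 25 ft³, 82 ft³ left
storage unit 4: place 91 ft³, 59 ft³ left
storage unit 3: place 80 ft³, 2 ft³ left
storage unit 5: place 108 ft³, 42 ft³ left
storage unit 6: place 100 ft³, 50 ft³ left
storage unit 1: place 12 ft³, 2 ft³ left
storage unit 7: place 95 ft³, 55 ft³ left
Final storage units: [93,43,12] [36,95] [43,25,80] [91] [108] [100] [95].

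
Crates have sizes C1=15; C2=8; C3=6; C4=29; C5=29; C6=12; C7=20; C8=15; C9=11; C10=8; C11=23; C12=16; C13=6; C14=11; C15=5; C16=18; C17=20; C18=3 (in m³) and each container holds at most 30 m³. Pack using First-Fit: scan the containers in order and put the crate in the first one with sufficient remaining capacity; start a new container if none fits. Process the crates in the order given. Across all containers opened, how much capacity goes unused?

45

Put C1 (15 m³) in container 1; 15 m³ remain.
Put C2 (8 m³) in container 1; 7 m³ remain.
Put C3 (6 m³) in container 1; 1 m³ remain.
Put C4 (29 m³) in container 2; 1 m³ remain.
Put C5 (29 m³) in container 3; 1 m³ remain.
Put C6 (12 m³) in container 4; 18 m³ remain.
Put C7 (20 m³) in container 5; 10 m³ remain.
Put C8 (15 m³) in container 4; 3 m³ remain.
Put C9 (11 m³) in container 6; 19 m³ remain.
Put C10 (8 m³) in container 5; 2 m³ remain.
Put C11 (23 m³) in container 7; 7 m³ remain.
Put C12 (16 m³) in container 6; 3 m³ remain.
Put C13 (6 m³) in container 7; 1 m³ remain.
Put C14 (11 m³) in container 8; 19 m³ remain.
Put C15 (5 m³) in container 8; 14 m³ remain.
Put C16 (18 m³) in container 9; 12 m³ remain.
Put C17 (20 m³) in container 10; 10 m³ remain.
Put C18 (3 m³) in container 4; 0 m³ remain.
10 containers × 30 m³ = 300 m³; used 255 m³; unused 45 m³.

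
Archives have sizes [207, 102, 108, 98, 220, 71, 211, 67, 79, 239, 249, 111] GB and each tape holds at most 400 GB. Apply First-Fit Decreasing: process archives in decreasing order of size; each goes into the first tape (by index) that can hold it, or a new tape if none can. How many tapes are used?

5 tapes

Sorted descending: 249, 239, 220, 211, 207, 111, 108, 102, 98, 79, 71, 67.
Put 249 GB in tape 1; 151 GB remain.
Put 239 GB in tape 2; 161 GB remain.
Put 220 GB in tape 3; 180 GB remain.
Put 211 GB in tape 4; 189 GB remain.
Put 207 GB in tape 5; 193 GB remain.
Put 111 GB in tape 1; 40 GB remain.
Put 108 GB in tape 2; 53 GB remain.
Put 102 GB in tape 3; 78 GB remain.
Put 98 GB in tape 4; 91 GB remain.
Put 79 GB in tape 4; 12 GB remain.
Put 71 GB in tape 3; 7 GB remain.
Put 67 GB in tape 5; 126 GB remain.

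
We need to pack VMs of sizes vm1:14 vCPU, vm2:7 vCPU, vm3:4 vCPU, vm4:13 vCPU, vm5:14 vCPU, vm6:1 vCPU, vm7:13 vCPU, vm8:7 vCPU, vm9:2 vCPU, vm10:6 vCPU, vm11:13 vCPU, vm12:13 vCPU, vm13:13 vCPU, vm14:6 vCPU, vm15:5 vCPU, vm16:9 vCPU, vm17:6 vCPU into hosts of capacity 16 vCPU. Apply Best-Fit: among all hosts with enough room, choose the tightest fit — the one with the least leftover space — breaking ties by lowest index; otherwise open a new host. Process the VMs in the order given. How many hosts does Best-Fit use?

11

Put vm1 (14 vCPU) in host 1; 2 vCPU remain.
Put vm2 (7 vCPU) in host 2; 9 vCPU remain.
Put vm3 (4 vCPU) in host 2; 5 vCPU remain.
Put vm4 (13 vCPU) in host 3; 3 vCPU remain.
Put vm5 (14 vCPU) in host 4; 2 vCPU remain.
Put vm6 (1 vCPU) in host 1; 1 vCPU remain.
Put vm7 (13 vCPU) in host 5; 3 vCPU remain.
Put vm8 (7 vCPU) in host 6; 9 vCPU remain.
Put vm9 (2 vCPU) in host 4; 0 vCPU remain.
Put vm10 (6 vCPU) in host 6; 3 vCPU remain.
Put vm11 (13 vCPU) in host 7; 3 vCPU remain.
Put vm12 (13 vCPU) in host 8; 3 vCPU remain.
Put vm13 (13 vCPU) in host 9; 3 vCPU remain.
Put vm14 (6 vCPU) in host 10; 10 vCPU remain.
Put vm15 (5 vCPU) in host 2; 0 vCPU remain.
Put vm16 (9 vCPU) in host 10; 1 vCPU remain.
Put vm17 (6 vCPU) in host 11; 10 vCPU remain.
Final hosts: [14,1] [7,4,5] [13] [14,2] [13] [7,6] [13] [13] [13] [6,9] [6].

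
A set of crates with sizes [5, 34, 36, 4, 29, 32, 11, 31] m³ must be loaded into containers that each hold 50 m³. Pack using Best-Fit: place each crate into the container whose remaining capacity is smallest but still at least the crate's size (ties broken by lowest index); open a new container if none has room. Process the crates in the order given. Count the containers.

container 1: place 5 m³, 45 m³ left
container 1: place 34 m³, 11 m³ left
container 2: place 36 m³, 14 m³ left
container 1: place 4 m³, 7 m³ left
container 3: place 29 m³, 21 m³ left
container 4: place 32 m³, 18 m³ left
container 2: place 11 m³, 3 m³ left
container 5: place 31 m³, 19 m³ left

5 containers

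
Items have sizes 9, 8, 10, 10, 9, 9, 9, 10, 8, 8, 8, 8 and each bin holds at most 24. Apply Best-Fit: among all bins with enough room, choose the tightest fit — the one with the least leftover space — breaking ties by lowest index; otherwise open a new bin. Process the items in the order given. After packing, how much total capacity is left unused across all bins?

bin 1: place 9, 15 left
bin 1: place 8, 7 left
bin 2: place 10, 14 left
bin 2: place 10, 4 left
bin 3: place 9, 15 left
bin 3: place 9, 6 left
bin 4: place 9, 15 left
bin 4: place 10, 5 left
bin 5: place 8, 16 left
bin 5: place 8, 8 left
bin 5: place 8, 0 left
bin 6: place 8, 16 left
6 bins × 24 = 144; used 106; unused 38.

38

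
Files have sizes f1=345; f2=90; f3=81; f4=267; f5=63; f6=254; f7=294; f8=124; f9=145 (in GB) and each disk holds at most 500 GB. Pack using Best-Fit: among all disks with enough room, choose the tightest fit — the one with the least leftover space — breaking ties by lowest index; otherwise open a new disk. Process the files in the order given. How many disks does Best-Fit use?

4

f1 (345 GB) → disk 1 (remaining 155 GB)
f2 (90 GB) → disk 1 (remaining 65 GB)
f3 (81 GB) → disk 2 (remaining 419 GB)
f4 (267 GB) → disk 2 (remaining 152 GB)
f5 (63 GB) → disk 1 (remaining 2 GB)
f6 (254 GB) → disk 3 (remaining 246 GB)
f7 (294 GB) → disk 4 (remaining 206 GB)
f8 (124 GB) → disk 2 (remaining 28 GB)
f9 (145 GB) → disk 4 (remaining 61 GB)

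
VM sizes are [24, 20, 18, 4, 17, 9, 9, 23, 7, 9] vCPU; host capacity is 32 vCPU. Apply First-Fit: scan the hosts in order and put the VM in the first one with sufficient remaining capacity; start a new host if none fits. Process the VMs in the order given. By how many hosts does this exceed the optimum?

0

First-Fit: [24,4] [20,9] [18,9] [17,7] [23,9] → 5 hosts.
Total size 140 vCPU; any packing needs at least ⌈140/32⌉ = 5 hosts.
So 5 is already optimal.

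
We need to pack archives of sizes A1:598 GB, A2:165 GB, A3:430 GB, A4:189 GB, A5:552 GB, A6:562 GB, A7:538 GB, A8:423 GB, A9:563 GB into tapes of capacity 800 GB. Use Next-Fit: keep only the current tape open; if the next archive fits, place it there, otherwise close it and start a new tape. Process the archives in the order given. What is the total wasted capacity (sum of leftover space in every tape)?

1580

Put A1 (598 GB) in tape 1; 202 GB remain.
Put A2 (165 GB) in tape 1; 37 GB remain.
Put A3 (430 GB) in tape 2; 370 GB remain.
Put A4 (189 GB) in tape 2; 181 GB remain.
Put A5 (552 GB) in tape 3; 248 GB remain.
Put A6 (562 GB) in tape 4; 238 GB remain.
Put A7 (538 GB) in tape 5; 262 GB remain.
Put A8 (423 GB) in tape 6; 377 GB remain.
Put A9 (563 GB) in tape 7; 237 GB remain.
7 tapes × 800 GB = 5600 GB; used 4020 GB; unused 1580 GB.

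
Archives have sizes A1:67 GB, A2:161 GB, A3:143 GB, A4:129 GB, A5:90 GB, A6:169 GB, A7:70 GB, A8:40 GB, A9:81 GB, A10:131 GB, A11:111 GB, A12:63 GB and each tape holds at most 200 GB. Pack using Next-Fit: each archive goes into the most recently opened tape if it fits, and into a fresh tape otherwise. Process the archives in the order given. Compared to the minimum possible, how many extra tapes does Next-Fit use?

2

Next-Fit: [67] [161] [143] [129] [90] [169] [70,40,81] [131] [111,63] → 9 tapes.
Total size 1255 GB; any packing needs at least ⌈1255/200⌉ = 7 tapes.
An optimal packing achieves that bound: [169] [161] [143,40] [131,67] [129,70] [111,81] [90,63] → 7 tapes.
Excess: 9 − 7 = 2.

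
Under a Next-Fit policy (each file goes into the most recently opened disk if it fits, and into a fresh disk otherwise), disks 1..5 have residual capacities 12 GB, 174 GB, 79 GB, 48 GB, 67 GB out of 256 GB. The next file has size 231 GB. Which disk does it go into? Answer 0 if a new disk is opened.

0

Next-Fit only looks at disk 5, which has 67 GB free.
231 GB does not fit, so a new disk is opened.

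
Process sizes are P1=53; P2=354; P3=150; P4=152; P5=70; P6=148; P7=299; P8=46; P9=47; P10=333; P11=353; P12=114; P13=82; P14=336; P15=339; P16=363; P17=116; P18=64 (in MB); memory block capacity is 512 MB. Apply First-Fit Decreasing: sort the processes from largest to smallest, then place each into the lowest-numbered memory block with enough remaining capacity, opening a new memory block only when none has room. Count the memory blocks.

Sorted descending: 363, 354, 353, 339, 336, 333, 299, 152, 150, 148, 116, 114, 82, 70, 64, 53, 47, 46.
363 MB → memory block 1 (remaining 149 MB)
354 MB → memory block 2 (remaining 158 MB)
353 MB → memory block 3 (remaining 159 MB)
339 MB → memory block 4 (remaining 173 MB)
336 MB → memory block 5 (remaining 176 MB)
333 MB → memory block 6 (remaining 179 MB)
299 MB → memory block 7 (remaining 213 MB)
152 MB → memory block 2 (remaining 6 MB)
150 MB → memory block 3 (remaining 9 MB)
148 MB → memory block 1 (remaining 1 MB)
116 MB → memory block 4 (remaining 57 MB)
114 MB → memory block 5 (remaining 62 MB)
82 MB → memory block 6 (remaining 97 MB)
70 MB → memory block 6 (remaining 27 MB)
64 MB → memory block 7 (remaining 149 MB)
53 MB → memory block 4 (remaining 4 MB)
47 MB → memory block 5 (remaining 15 MB)
46 MB → memory block 7 (remaining 103 MB)

7 memory blocks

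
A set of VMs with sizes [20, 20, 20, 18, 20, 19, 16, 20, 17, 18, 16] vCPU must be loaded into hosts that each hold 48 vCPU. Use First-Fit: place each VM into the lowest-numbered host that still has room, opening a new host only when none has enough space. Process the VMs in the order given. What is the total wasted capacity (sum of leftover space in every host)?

84

host 1: place 20 vCPU, 28 vCPU left
host 1: place 20 vCPU, 8 vCPU left
host 2: place 20 vCPU, 28 vCPU left
host 2: place 18 vCPU, 10 vCPU left
host 3: place 20 vCPU, 28 vCPU left
host 3: place 19 vCPU, 9 vCPU left
host 4: place 16 vCPU, 32 vCPU left
host 4: place 20 vCPU, 12 vCPU left
host 5: place 17 vCPU, 31 vCPU left
host 5: place 18 vCPU, 13 vCPU left
host 6: place 16 vCPU, 32 vCPU left
6 hosts × 48 vCPU = 288 vCPU; used 204 vCPU; unused 84 vCPU.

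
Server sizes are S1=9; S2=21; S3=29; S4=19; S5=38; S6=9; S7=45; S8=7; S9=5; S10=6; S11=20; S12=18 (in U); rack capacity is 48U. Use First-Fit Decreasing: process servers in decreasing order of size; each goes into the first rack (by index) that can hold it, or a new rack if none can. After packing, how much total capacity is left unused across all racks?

14

Sorted descending: 45, 38, 29, 21, 20, 19, 18, 9, 9, 7, 6, 5.
Put 45U in rack 1; 3U remain.
Put 38U in rack 2; 10U remain.
Put 29U in rack 3; 19U remain.
Put 21U in rack 4; 27U remain.
Put 20U in rack 4; 7U remain.
Put 19U in rack 3; 0U remain.
Put 18U in rack 5; 30U remain.
Put 9U in rack 2; 1U remain.
Put 9U in rack 5; 21U remain.
Put 7U in rack 4; 0U remain.
Put 6U in rack 5; 15U remain.
Put 5U in rack 5; 10U remain.
5 racks × 48U = 240U; used 226U; unused 14U.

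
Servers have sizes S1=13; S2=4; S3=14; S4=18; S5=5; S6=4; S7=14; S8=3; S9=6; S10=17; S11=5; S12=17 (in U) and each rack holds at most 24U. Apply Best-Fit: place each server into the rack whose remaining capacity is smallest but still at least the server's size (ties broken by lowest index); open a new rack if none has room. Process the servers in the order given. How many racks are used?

6 racks

S1 (13U) → rack 1 (remaining 11U)
S2 (4U) → rack 1 (remaining 7U)
S3 (14U) → rack 2 (remaining 10U)
S4 (18U) → rack 3 (remaining 6U)
S5 (5U) → rack 3 (remaining 1U)
S6 (4U) → rack 1 (remaining 3U)
S7 (14U) → rack 4 (remaining 10U)
S8 (3U) → rack 1 (remaining 0U)
S9 (6U) → rack 2 (remaining 4U)
S10 (17U) → rack 5 (remaining 7U)
S11 (5U) → rack 5 (remaining 2U)
S12 (17U) → rack 6 (remaining 7U)
Final racks: [13,4,4,3] [14,6] [18,5] [14] [17,5] [17].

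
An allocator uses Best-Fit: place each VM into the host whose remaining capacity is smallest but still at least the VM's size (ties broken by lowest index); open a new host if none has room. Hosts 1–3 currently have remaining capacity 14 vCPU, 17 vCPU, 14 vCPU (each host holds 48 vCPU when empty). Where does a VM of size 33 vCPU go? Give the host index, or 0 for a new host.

0

No host has ≥ 33 vCPU free, so a new host is opened.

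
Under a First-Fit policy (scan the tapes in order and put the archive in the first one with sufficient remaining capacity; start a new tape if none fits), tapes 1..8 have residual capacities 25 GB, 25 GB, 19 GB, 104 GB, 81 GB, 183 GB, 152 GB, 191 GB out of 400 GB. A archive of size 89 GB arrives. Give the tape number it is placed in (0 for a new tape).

Tapes with room: tape 4 (104 GB), tape 6 (183 GB), tape 7 (152 GB), tape 8 (191 GB).
The first with room is tape 4.

4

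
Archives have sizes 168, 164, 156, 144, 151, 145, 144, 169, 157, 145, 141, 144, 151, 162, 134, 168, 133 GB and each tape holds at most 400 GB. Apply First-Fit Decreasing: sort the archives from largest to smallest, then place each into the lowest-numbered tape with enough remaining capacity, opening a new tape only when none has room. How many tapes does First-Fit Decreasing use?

Sorted descending: 169, 168, 168, 164, 162, 157, 156, 151, 151, 145, 145, 144, 144, 144, 141, 134, 133.
Put 169 GB in tape 1; 231 GB remain.
Put 168 GB in tape 1; 63 GB remain.
Put 168 GB in tape 2; 232 GB remain.
Put 164 GB in tape 2; 68 GB remain.
Put 162 GB in tape 3; 238 GB remain.
Put 157 GB in tape 3; 81 GB remain.
Put 156 GB in tape 4; 244 GB remain.
Put 151 GB in tape 4; 93 GB remain.
Put 151 GB in tape 5; 249 GB remain.
Put 145 GB in tape 5; 104 GB remain.
Put 145 GB in tape 6; 255 GB remain.
Put 144 GB in tape 6; 111 GB remain.
Put 144 GB in tape 7; 256 GB remain.
Put 144 GB in tape 7; 112 GB remain.
Put 141 GB in tape 8; 259 GB remain.
Put 134 GB in tape 8; 125 GB remain.
Put 133 GB in tape 9; 267 GB remain.
Final tapes: [169,168] [168,164] [162,157] [156,151] [151,145] [145,144] [144,144] [141,134] [133].

9 tapes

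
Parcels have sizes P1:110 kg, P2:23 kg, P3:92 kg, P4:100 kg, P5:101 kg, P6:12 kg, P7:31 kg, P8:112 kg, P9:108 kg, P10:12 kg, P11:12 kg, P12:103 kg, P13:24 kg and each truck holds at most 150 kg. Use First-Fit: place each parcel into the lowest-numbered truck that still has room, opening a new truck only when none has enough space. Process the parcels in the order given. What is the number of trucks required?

7

truck 1: place P1 (110 kg), 40 kg left
truck 1: place P2 (23 kg), 17 kg left
truck 2: place P3 (92 kg), 58 kg left
truck 3: place P4 (100 kg), 50 kg left
truck 4: place P5 (101 kg), 49 kg left
truck 1: place P6 (12 kg), 5 kg left
truck 2: place P7 (31 kg), 27 kg left
truck 5: place P8 (112 kg), 38 kg left
truck 6: place P9 (108 kg), 42 kg left
truck 2: place P10 (12 kg), 15 kg left
truck 2: place P11 (12 kg), 3 kg left
truck 7: place P12 (103 kg), 47 kg left
truck 3: place P13 (24 kg), 26 kg left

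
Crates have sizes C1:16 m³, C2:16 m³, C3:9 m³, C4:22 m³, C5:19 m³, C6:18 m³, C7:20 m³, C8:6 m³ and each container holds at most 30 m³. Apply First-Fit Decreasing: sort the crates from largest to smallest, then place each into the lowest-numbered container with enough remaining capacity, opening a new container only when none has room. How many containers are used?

6

Sorted descending: 22, 20, 19, 18, 16, 16, 9, 6.
22 m³ → container 1 (remaining 8 m³)
20 m³ → container 2 (remaining 10 m³)
19 m³ → container 3 (remaining 11 m³)
18 m³ → container 4 (remaining 12 m³)
16 m³ → container 5 (remaining 14 m³)
16 m³ → container 6 (remaining 14 m³)
9 m³ → container 2 (remaining 1 m³)
6 m³ → container 1 (remaining 2 m³)
Final containers: [22,6] [20,9] [19] [18] [16] [16].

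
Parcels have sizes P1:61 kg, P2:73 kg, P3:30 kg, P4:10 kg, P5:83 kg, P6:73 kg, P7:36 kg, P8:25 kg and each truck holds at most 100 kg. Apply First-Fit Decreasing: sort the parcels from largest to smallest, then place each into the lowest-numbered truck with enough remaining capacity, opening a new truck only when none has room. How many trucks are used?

Sorted descending: 83, 73, 73, 61, 36, 30, 25, 10.
Put 83 kg in truck 1; 17 kg remain.
Put 73 kg in truck 2; 27 kg remain.
Put 73 kg in truck 3; 27 kg remain.
Put 61 kg in truck 4; 39 kg remain.
Put 36 kg in truck 4; 3 kg remain.
Put 30 kg in truck 5; 70 kg remain.
Put 25 kg in truck 2; 2 kg remain.
Put 10 kg in truck 1; 7 kg remain.

5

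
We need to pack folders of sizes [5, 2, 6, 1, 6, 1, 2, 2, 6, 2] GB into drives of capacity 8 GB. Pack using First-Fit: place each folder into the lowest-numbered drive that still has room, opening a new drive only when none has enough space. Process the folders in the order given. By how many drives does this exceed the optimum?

First-Fit: [5,2,1] [6,1] [6,2] [2,6] [2] → 5 drives.
Total size 33 GB; any packing needs at least ⌈33/8⌉ = 5 drives.
So 5 is already optimal.

0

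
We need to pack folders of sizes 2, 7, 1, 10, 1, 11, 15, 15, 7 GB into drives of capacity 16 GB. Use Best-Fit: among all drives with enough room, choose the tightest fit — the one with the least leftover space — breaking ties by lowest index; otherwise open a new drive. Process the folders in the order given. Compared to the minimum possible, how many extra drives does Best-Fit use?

1

Best-Fit: [2,7,1,1] [10] [11] [15] [15] [7] → 6 drives.
Total size 69 GB; any packing needs at least ⌈69/16⌉ = 5 drives.
An optimal packing achieves that bound: [15,1] [15,1] [11,2] [10] [7,7] → 5 drives.
Excess: 6 − 5 = 1.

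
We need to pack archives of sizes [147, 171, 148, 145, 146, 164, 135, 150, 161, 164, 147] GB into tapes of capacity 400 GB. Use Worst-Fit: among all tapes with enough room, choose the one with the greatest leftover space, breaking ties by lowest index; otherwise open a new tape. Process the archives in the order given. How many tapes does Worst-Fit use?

6 tapes

147 GB → tape 1 (remaining 253 GB)
171 GB → tape 1 (remaining 82 GB)
148 GB → tape 2 (remaining 252 GB)
145 GB → tape 2 (remaining 107 GB)
146 GB → tape 3 (remaining 254 GB)
164 GB → tape 3 (remaining 90 GB)
135 GB → tape 4 (remaining 265 GB)
150 GB → tape 4 (remaining 115 GB)
161 GB → tape 5 (remaining 239 GB)
164 GB → tape 5 (remaining 75 GB)
147 GB → tape 6 (remaining 253 GB)
Final tapes: [147,171] [148,145] [146,164] [135,150] [161,164] [147].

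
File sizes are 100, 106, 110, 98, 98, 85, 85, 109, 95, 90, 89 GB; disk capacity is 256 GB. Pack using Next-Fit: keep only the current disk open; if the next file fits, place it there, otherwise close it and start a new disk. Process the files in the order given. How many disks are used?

6

Put 100 GB in disk 1; 156 GB remain.
Put 106 GB in disk 1; 50 GB remain.
Put 110 GB in disk 2; 146 GB remain.
Put 98 GB in disk 2; 48 GB remain.
Put 98 GB in disk 3; 158 GB remain.
Put 85 GB in disk 3; 73 GB remain.
Put 85 GB in disk 4; 171 GB remain.
Put 109 GB in disk 4; 62 GB remain.
Put 95 GB in disk 5; 161 GB remain.
Put 90 GB in disk 5; 71 GB remain.
Put 89 GB in disk 6; 167 GB remain.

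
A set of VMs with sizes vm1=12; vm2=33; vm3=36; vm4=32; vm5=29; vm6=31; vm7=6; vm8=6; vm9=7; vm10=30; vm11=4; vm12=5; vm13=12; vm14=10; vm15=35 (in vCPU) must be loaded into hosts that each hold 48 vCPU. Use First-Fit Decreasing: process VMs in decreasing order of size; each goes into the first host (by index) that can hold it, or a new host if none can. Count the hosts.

7 hosts

Sorted descending: 36, 35, 33, 32, 31, 30, 29, 12, 12, 10, 7, 6, 6, 5, 4.
host 1: place 36 vCPU, 12 vCPU left
host 2: place 35 vCPU, 13 vCPU left
host 3: place 33 vCPU, 15 vCPU left
host 4: place 32 vCPU, 16 vCPU left
host 5: place 31 vCPU, 17 vCPU left
host 6: place 30 vCPU, 18 vCPU left
host 7: place 29 vCPU, 19 vCPU left
host 1: place 12 vCPU, 0 vCPU left
host 2: place 12 vCPU, 1 vCPU left
host 3: place 10 vCPU, 5 vCPU left
host 4: place 7 vCPU, 9 vCPU left
host 4: place 6 vCPU, 3 vCPU left
host 5: place 6 vCPU, 11 vCPU left
host 3: place 5 vCPU, 0 vCPU left
host 5: place 4 vCPU, 7 vCPU left
Final hosts: [36,12] [35,12] [33,10,5] [32,7,6] [31,6,4] [30] [29].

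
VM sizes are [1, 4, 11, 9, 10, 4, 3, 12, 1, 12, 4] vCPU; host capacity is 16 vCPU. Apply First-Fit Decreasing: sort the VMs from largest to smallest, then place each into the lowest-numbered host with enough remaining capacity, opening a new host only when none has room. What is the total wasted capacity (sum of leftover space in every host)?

Sorted descending: 12, 12, 11, 10, 9, 4, 4, 4, 3, 1, 1.
12 vCPU → host 1 (remaining 4 vCPU)
12 vCPU → host 2 (remaining 4 vCPU)
11 vCPU → host 3 (remaining 5 vCPU)
10 vCPU → host 4 (remaining 6 vCPU)
9 vCPU → host 5 (remaining 7 vCPU)
4 vCPU → host 1 (remaining 0 vCPU)
4 vCPU → host 2 (remaining 0 vCPU)
4 vCPU → host 3 (remaining 1 vCPU)
3 vCPU → host 4 (remaining 3 vCPU)
1 vCPU → host 3 (remaining 0 vCPU)
1 vCPU → host 4 (remaining 2 vCPU)
5 hosts × 16 vCPU = 80 vCPU; used 71 vCPU; unused 9 vCPU.

9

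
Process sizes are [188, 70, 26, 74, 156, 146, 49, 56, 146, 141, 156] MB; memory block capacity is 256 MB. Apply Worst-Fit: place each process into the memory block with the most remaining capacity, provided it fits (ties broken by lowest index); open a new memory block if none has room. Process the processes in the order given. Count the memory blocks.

Put 188 MB in memory block 1; 68 MB remain.
Put 70 MB in memory block 2; 186 MB remain.
Put 26 MB in memory block 2; 160 MB remain.
Put 74 MB in memory block 2; 86 MB remain.
Put 156 MB in memory block 3; 100 MB remain.
Put 146 MB in memory block 4; 110 MB remain.
Put 49 MB in memory block 4; 61 MB remain.
Put 56 MB in memory block 3; 44 MB remain.
Put 146 MB in memory block 5; 110 MB remain.
Put 141 MB in memory block 6; 115 MB remain.
Put 156 MB in memory block 7; 100 MB remain.
Final memory blocks: [188] [70,26,74] [156,56] [146,49] [146] [141] [156].

7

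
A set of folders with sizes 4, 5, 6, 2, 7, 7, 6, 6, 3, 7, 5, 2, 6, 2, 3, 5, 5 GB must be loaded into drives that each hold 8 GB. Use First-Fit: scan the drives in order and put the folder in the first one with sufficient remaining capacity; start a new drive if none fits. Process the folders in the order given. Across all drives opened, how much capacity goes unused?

15

4 GB → drive 1 (remaining 4 GB)
5 GB → drive 2 (remaining 3 GB)
6 GB → drive 3 (remaining 2 GB)
2 GB → drive 1 (remaining 2 GB)
7 GB → drive 4 (remaining 1 GB)
7 GB → drive 5 (remaining 1 GB)
6 GB → drive 6 (remaining 2 GB)
6 GB → drive 7 (remaining 2 GB)
3 GB → drive 2 (remaining 0 GB)
7 GB → drive 8 (remaining 1 GB)
5 GB → drive 9 (remaining 3 GB)
2 GB → drive 1 (remaining 0 GB)
6 GB → drive 10 (remaining 2 GB)
2 GB → drive 3 (remaining 0 GB)
3 GB → drive 9 (remaining 0 GB)
5 GB → drive 11 (remaining 3 GB)
5 GB → drive 12 (remaining 3 GB)
12 drives × 8 GB = 96 GB; used 81 GB; unused 15 GB.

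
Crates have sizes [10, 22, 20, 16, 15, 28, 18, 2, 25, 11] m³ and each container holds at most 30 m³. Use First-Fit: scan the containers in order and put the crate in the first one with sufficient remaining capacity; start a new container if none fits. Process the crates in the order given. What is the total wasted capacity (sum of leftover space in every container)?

43

container 1: place 10 m³, 20 m³ left
container 2: place 22 m³, 8 m³ left
container 1: place 20 m³, 0 m³ left
container 3: place 16 m³, 14 m³ left
container 4: place 15 m³, 15 m³ left
container 5: place 28 m³, 2 m³ left
container 6: place 18 m³, 12 m³ left
container 2: place 2 m³, 6 m³ left
container 7: place 25 m³, 5 m³ left
container 3: place 11 m³, 3 m³ left
7 containers × 30 m³ = 210 m³; used 167 m³; unused 43 m³.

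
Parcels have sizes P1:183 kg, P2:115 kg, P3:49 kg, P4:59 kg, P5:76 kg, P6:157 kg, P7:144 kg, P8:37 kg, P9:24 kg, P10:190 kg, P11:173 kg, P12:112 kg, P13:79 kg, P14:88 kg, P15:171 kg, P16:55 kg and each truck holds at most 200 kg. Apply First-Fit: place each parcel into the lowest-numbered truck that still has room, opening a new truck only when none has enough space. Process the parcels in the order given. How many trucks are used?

P1 (183 kg) → truck 1 (remaining 17 kg)
P2 (115 kg) → truck 2 (remaining 85 kg)
P3 (49 kg) → truck 2 (remaining 36 kg)
P4 (59 kg) → truck 3 (remaining 141 kg)
P5 (76 kg) → truck 3 (remaining 65 kg)
P6 (157 kg) → truck 4 (remaining 43 kg)
P7 (144 kg) → truck 5 (remaining 56 kg)
P8 (37 kg) → truck 3 (remaining 28 kg)
P9 (24 kg) → truck 2 (remaining 12 kg)
P10 (190 kg) → truck 6 (remaining 10 kg)
P11 (173 kg) → truck 7 (remaining 27 kg)
P12 (112 kg) → truck 8 (remaining 88 kg)
P13 (79 kg) → truck 8 (remaining 9 kg)
P14 (88 kg) → truck 9 (remaining 112 kg)
P15 (171 kg) → truck 10 (remaining 29 kg)
P16 (55 kg) → truck 5 (remaining 1 kg)
Final trucks: [183] [115,49,24] [59,76,37] [157] [144,55] [190] [173] [112,79] [88] [171].

10 trucks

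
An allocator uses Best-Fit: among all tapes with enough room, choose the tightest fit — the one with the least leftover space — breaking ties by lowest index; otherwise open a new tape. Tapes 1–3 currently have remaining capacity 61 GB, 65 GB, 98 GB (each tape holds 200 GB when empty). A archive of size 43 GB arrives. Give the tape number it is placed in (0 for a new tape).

Tapes with room: tape 1 (61 GB), tape 2 (65 GB), tape 3 (98 GB).
Tightest fit is tape 1 with 61 GB free.

1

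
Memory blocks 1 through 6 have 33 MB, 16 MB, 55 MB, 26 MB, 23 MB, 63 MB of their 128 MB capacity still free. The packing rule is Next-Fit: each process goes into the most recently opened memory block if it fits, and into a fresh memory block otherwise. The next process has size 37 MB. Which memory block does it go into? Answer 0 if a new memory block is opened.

6

Next-Fit only looks at memory block 6, which has 63 MB free.
37 MB fits there.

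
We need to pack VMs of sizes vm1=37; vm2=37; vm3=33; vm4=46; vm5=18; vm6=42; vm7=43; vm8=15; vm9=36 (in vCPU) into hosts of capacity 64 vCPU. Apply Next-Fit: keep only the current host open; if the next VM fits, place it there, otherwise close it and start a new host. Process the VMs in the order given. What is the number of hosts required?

7

vm1 (37 vCPU) → host 1 (remaining 27 vCPU)
vm2 (37 vCPU) → host 2 (remaining 27 vCPU)
vm3 (33 vCPU) → host 3 (remaining 31 vCPU)
vm4 (46 vCPU) → host 4 (remaining 18 vCPU)
vm5 (18 vCPU) → host 4 (remaining 0 vCPU)
vm6 (42 vCPU) → host 5 (remaining 22 vCPU)
vm7 (43 vCPU) → host 6 (remaining 21 vCPU)
vm8 (15 vCPU) → host 6 (remaining 6 vCPU)
vm9 (36 vCPU) → host 7 (remaining 28 vCPU)
Final hosts: [37] [37] [33] [46,18] [42] [43,15] [36].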